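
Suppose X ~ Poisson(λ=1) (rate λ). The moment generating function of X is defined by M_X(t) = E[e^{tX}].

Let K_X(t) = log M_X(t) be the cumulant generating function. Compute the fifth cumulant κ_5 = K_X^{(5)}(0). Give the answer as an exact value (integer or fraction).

κ_5 = K′′′′′(0) = 1

M_X(t) = e^(e^(t) - 1)
K_X(t) = log M_X(t) = e^(t) - 1
K′(t) = e^(t)
K′′(t) = e^(t)
K′′′(t) = e^(t)
K′′′′(t) = e^(t)
K′′′′′(t) = e^(t)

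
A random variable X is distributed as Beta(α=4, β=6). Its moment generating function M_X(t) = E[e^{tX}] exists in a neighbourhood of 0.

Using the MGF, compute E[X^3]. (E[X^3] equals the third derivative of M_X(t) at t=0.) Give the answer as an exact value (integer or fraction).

M_X(t) = ₁F₁(4; 10; t)
M^(3)(t) = ₁F₁(7; 13; t)/11

E[X^3] = M^(3)(0) = 1/11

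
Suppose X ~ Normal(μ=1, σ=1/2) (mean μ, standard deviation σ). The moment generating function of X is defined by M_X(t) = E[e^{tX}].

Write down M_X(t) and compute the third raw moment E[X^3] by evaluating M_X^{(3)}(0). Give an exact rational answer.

M_X(t) = e^(t^2/8 + t)
dM/dt = t*e^(t)*e^(t^2/8)/4 + e^(t)*e^(t^2/8)
d^2M/dt^2 = t^2*e^(t)*e^(t^2/8)/16 + t*e^(t)*e^(t^2/8)/2 + 5*e^(t)*e^(t^2/8)/4
d^3M/dt^3 = t^3*e^(t)*e^(t^2/8)/64 + 3*t^2*e^(t)*e^(t^2/8)/16 + 15*t*e^(t)*e^(t^2/8)/16 + 7*e^(t)*e^(t^2/8)/4

E[X^3] = d^3M/dt^3 |_{t=0} = 7/4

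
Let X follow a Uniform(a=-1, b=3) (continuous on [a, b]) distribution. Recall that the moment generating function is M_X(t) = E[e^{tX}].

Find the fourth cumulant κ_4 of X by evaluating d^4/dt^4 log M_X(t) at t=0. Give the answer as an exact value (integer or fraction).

M_X(t) = (e^(3*t) - e^(-t))/(4*t)
K_X(t) = log M_X(t) = -log(t) + log(e^(3*t) - e^(-t)) - 2*log(2)
K′(t) = (3*t*e^(4*t) + t - e^(4*t) + 1)/(t*e^(4*t) - t)
K′′(t) = (-16*t^2*e^(4*t) + e^(8*t) - 2*e^(4*t) + 1)/(t^2*e^(8*t) - 2*t^2*e^(4*t) + t^2)
K′′′(t) = (64*t^3*e^(8*t) + 64*t^3*e^(4*t) - 2*e^(12*t) + 6*e^(8*t) - 6*e^(4*t) + 2)/(t^3*e^(12*t) - 3*t^3*e^(8*t) + 3*t^3*e^(4*t) - t^3)

κ_4 = K′′′′(0) = -32/15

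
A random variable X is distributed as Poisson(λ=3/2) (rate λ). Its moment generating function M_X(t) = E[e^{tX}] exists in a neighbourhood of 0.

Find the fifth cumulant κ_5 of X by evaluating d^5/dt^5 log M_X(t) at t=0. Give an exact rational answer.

M_X(t) = e^(3*e^(t)/2 - 3/2)
K_X(t) = log M_X(t) = 3*e^(t)/2 - 3/2
dK/dt = 3*e^(t)/2
d^2K/dt^2 = 3*e^(t)/2
d^3K/dt^3 = 3*e^(t)/2
d^4K/dt^4 = 3*e^(t)/2
d^5K/dt^5 = 3*e^(t)/2

κ_5 = d^5K/dt^5 |_{t=0} = 3/2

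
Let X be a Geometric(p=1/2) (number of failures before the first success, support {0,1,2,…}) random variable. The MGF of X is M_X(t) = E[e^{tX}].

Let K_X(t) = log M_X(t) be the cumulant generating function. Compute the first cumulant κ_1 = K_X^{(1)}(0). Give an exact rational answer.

κ_1 = dK/dt |_{t=0} = 1

M_X(t) = 1/(2*(1 - e^(t)/2))
K_X(t) = log M_X(t) = -log(1 - e^(t)/2) - log(2)
dK/dt = -e^(t)/(e^(t) - 2)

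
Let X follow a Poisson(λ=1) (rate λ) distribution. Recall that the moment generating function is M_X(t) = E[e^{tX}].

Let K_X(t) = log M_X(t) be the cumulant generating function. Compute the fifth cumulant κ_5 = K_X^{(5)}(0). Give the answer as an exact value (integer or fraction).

M_X(t) = e^(e^(t) - 1)
K_X(t) = log M_X(t) = e^(t) - 1
dK/dt = e^(t)
d^2K/dt^2 = e^(t)
d^3K/dt^3 = e^(t)
d^4K/dt^4 = e^(t)
d^5K/dt^5 = e^(t)

κ_5 = d^5K/dt^5 |_{t=0} = 1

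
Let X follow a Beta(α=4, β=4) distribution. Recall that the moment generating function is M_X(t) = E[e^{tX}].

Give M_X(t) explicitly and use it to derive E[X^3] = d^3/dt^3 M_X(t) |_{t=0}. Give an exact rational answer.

E[X^3] = M′′′(0) = 1/6

M_X(t) = ₁F₁(4; 8; t)
M′(t) = ₁F₁(5; 9; t)/2
M′′(t) = 5*₁F₁(6; 10; t)/18
M′′′(t) = ₁F₁(7; 11; t)/6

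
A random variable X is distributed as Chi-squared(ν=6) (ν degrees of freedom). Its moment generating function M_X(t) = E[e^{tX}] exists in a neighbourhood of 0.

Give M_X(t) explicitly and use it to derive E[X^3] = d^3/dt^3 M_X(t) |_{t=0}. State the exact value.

E[X^3] = d^3M/dt^3 |_{t=0} = 480

M_X(t) = (1 - 2*t)^(-3)
dM/dt = 6/(16*t^4 - 32*t^3 + 24*t^2 - 8*t + 1)
d^2M/dt^2 = -48/(32*t^5 - 80*t^4 + 80*t^3 - 40*t^2 + 10*t - 1)
d^3M/dt^3 = 480/(64*t^6 - 192*t^5 + 240*t^4 - 160*t^3 + 60*t^2 - 12*t + 1)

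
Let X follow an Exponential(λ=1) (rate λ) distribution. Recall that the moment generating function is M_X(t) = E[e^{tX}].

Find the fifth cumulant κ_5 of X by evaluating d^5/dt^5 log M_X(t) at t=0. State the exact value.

M_X(t) = 1/(1 - t)
K_X(t) = log M_X(t) = -log(1 - t)
dK/dt = -1/(t - 1)
d^2K/dt^2 = 1/(t^2 - 2*t + 1)
d^3K/dt^3 = -2/(t^3 - 3*t^2 + 3*t - 1)
d^4K/dt^4 = 6/(t^4 - 4*t^3 + 6*t^2 - 4*t + 1)
d^5K/dt^5 = -24/(t^5 - 5*t^4 + 10*t^3 - 10*t^2 + 5*t - 1)

κ_5 = d^5K/dt^5 |_{t=0} = 24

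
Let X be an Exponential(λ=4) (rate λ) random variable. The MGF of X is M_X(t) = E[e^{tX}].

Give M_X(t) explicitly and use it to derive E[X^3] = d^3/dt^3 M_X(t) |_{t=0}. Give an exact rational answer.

M_X(t) = 4/(4 - t)
M^(3)(t) = 24/(t^4 - 16*t^3 + 96*t^2 - 256*t + 256)

E[X^3] = M^(3)(0) = 3/32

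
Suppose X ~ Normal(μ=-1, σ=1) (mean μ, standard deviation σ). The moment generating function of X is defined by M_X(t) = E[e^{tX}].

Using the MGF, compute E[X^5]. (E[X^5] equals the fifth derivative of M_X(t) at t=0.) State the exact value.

E[X^5] = M′′′′′(0) = -26

M_X(t) = e^(t^2/2 - t)
M′(t) = t*e^(-t)*e^(t^2/2) - e^(-t)*e^(t^2/2)
M′′(t) = (t^2*e^(t^2/2) - 2*t*e^(t^2/2) + 2*e^(t^2/2))*e^(-t)
M′′′(t) = (t^3*e^(t^2/2) - 3*t^2*e^(t^2/2) + 6*t*e^(t^2/2) - 4*e^(t^2/2))*e^(-t)
M′′′′(t) = (t^4*e^(t^2/2) - 4*t^3*e^(t^2/2) + 12*t^2*e^(t^2/2) - 16*t*e^(t^2/2) + 10*e^(t^2/2))*e^(-t)
M′′′′′(t) = (t^5*e^(t^2/2) - 5*t^4*e^(t^2/2) + 20*t^3*e^(t^2/2) - 40*t^2*e^(t^2/2) + 50*t*e^(t^2/2) - 26*e^(t^2/2))*e^(-t)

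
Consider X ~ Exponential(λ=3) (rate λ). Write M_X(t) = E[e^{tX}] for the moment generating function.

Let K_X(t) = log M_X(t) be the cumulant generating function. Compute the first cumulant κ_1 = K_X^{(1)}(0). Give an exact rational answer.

M_X(t) = 3/(3 - t)
K_X(t) = log M_X(t) = -log(3 - t) + log(3)
D[K](t) = -1/(t - 3)

κ_1 = D[K](0) = 1/3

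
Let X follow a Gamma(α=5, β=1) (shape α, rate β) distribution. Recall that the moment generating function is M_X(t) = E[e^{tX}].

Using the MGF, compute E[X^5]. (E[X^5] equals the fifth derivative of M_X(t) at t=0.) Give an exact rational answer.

M_X(t) = (1 - t)^(-5)
D^5[M](t) = 15120/(t^10 - 10*t^9 + 45*t^8 - 120*t^7 + 210*t^6 - 252*t^5 + 210*t^4 - 120*t^3 + 45*t^2 - 10*t + 1)

E[X^5] = D^5[M](0) = 15120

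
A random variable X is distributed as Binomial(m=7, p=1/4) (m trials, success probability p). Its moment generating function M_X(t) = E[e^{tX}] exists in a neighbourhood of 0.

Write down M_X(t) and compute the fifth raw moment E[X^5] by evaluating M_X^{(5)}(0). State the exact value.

M_X(t) = (e^(t)/4 + 3/4)^7
M′(t) = 7*e^(7*t)/16384 + 63*e^(6*t)/8192 + 945*e^(5*t)/16384 + 945*e^(4*t)/4096 + 8505*e^(3*t)/16384 + 5103*e^(2*t)/8192 + 5103*e^(t)/16384
M′′(t) = 49*e^(7*t)/16384 + 189*e^(6*t)/4096 + 4725*e^(5*t)/16384 + 945*e^(4*t)/1024 + 25515*e^(3*t)/16384 + 5103*e^(2*t)/4096 + 5103*e^(t)/16384
M′′′(t) = 343*e^(7*t)/16384 + 567*e^(6*t)/2048 + 23625*e^(5*t)/16384 + 945*e^(4*t)/256 + 76545*e^(3*t)/16384 + 5103*e^(2*t)/2048 + 5103*e^(t)/16384
M′′′′(t) = 2401*e^(7*t)/16384 + 1701*e^(6*t)/1024 + 118125*e^(5*t)/16384 + 945*e^(4*t)/64 + 229635*e^(3*t)/16384 + 5103*e^(2*t)/1024 + 5103*e^(t)/16384
M′′′′′(t) = 16807*e^(7*t)/16384 + 5103*e^(6*t)/512 + 590625*e^(5*t)/16384 + 945*e^(4*t)/16 + 688905*e^(3*t)/16384 + 5103*e^(2*t)/512 + 5103*e^(t)/16384

E[X^5] = M′′′′′(0) = 20279/128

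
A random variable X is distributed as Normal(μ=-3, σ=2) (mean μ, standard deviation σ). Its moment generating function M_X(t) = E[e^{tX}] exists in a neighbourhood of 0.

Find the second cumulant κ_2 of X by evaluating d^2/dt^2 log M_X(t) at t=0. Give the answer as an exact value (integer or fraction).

M_X(t) = e^(2*t^2 - 3*t)
K_X(t) = log M_X(t) = 2*t^2 - 3*t
D^2[K](t) = 4

κ_2 = D^2[K](0) = 4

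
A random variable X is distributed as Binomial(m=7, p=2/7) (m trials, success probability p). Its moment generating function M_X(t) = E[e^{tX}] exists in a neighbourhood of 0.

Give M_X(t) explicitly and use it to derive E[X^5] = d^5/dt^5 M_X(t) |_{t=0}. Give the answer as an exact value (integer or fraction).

E[X^5] = M^(5)(0) = 568202/2401

M_X(t) = (2*e^(t)/7 + 5/7)^7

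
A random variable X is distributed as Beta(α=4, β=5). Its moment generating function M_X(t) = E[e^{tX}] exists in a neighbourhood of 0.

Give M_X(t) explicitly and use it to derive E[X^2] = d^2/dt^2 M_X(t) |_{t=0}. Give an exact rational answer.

E[X^2] = d^2M/dt^2 |_{t=0} = 2/9

M_X(t) = ₁F₁(4; 9; t)
dM/dt = 4*₁F₁(5; 10; t)/9
d^2M/dt^2 = 2*₁F₁(6; 11; t)/9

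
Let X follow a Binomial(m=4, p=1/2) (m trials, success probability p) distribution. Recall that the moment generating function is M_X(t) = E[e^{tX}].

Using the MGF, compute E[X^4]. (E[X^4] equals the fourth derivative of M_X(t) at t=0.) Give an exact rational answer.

M_X(t) = (e^(t)/2 + 1/2)^4
D^4[M](t) = 16*e^(4*t) + 81*e^(3*t)/4 + 6*e^(2*t) + e^(t)/4

E[X^4] = D^4[M](0) = 85/2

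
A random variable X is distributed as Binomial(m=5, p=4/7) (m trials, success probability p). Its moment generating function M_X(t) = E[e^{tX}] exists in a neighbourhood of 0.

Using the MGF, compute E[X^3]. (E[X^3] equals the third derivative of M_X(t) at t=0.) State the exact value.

E[X^3] = M′′′(0) = 11540/343

M_X(t) = (4*e^(t)/7 + 3/7)^5
M′(t) = 5120*e^(5*t)/16807 + 15360*e^(4*t)/16807 + 17280*e^(3*t)/16807 + 8640*e^(2*t)/16807 + 1620*e^(t)/16807
M′′(t) = 25600*e^(5*t)/16807 + 61440*e^(4*t)/16807 + 51840*e^(3*t)/16807 + 17280*e^(2*t)/16807 + 1620*e^(t)/16807
M′′′(t) = 128000*e^(5*t)/16807 + 245760*e^(4*t)/16807 + 155520*e^(3*t)/16807 + 34560*e^(2*t)/16807 + 1620*e^(t)/16807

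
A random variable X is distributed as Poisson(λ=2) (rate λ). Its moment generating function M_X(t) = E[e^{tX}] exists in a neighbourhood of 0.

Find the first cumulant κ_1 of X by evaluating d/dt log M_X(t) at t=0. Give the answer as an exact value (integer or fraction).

κ_1 = D[K](0) = 2

M_X(t) = e^(2*e^(t) - 2)
K_X(t) = log M_X(t) = 2*e^(t) - 2
D[K](t) = 2*e^(t)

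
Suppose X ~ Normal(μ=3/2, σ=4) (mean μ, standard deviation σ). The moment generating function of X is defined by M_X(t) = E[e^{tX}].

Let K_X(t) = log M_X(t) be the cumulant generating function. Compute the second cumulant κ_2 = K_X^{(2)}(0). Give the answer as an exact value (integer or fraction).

M_X(t) = e^(8*t^2 + 3*t/2)
K_X(t) = log M_X(t) = 8*t^2 + 3*t/2
K^(2)(t) = 16

κ_2 = K^(2)(0) = 16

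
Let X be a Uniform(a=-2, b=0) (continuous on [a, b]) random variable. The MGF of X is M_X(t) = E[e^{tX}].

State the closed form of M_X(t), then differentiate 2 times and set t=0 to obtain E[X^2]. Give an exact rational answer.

E[X^2] = d^2M/dt^2 |_{t=0} = 4/3

M_X(t) = (1 - e^(-2*t))/(2*t)
dM/dt = (2*t - e^(2*t) + 1)*e^(-2*t)/(2*t^2)
d^2M/dt^2 = (-2*t^2 - 2*t + e^(2*t) - 1)*e^(-2*t)/t^3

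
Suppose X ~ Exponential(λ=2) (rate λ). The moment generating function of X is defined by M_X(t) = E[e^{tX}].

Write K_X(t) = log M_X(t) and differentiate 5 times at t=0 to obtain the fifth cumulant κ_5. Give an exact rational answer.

κ_5 = K^(5)(0) = 3/4

M_X(t) = 2/(2 - t)
K_X(t) = log M_X(t) = -log(2 - t) + log(2)
K^(5)(t) = -24/(t^5 - 10*t^4 + 40*t^3 - 80*t^2 + 80*t - 32)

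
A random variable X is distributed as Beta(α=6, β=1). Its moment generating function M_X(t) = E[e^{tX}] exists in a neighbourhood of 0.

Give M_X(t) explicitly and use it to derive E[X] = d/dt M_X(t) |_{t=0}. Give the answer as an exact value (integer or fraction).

M_X(t) = ₁F₁(6; 7; t)
M^(1)(t) = 6*₁F₁(7; 8; t)/7

E[X] = M^(1)(0) = 6/7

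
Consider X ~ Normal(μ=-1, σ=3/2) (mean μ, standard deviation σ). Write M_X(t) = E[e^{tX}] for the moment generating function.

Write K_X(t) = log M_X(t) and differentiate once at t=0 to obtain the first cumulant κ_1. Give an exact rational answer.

κ_1 = D[K](0) = -1

M_X(t) = e^(9*t^2/8 - t)
K_X(t) = log M_X(t) = 9*t^2/8 - t
D[K](t) = 9*t/4 - 1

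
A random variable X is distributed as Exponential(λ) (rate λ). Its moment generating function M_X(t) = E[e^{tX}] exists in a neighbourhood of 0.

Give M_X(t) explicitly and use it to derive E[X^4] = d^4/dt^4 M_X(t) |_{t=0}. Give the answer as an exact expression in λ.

M_X(t) = λ/(λ - t)
dM/dt = λ/(λ^2 - 2*λ*t + t^2)
d^2M/dt^2 = -2*λ/(-λ^3 + 3*λ^2*t - 3*λ*t^2 + t^3)
d^3M/dt^3 = 6*λ/(λ^4 - 4*λ^3*t + 6*λ^2*t^2 - 4*λ*t^3 + t^4)
d^4M/dt^4 = -24*λ/(-λ^5 + 5*λ^4*t - 10*λ^3*t^2 + 10*λ^2*t^3 - 5*λ*t^4 + t^5)

E[X^4] = d^4M/dt^4 |_{t=0} = 24/λ^4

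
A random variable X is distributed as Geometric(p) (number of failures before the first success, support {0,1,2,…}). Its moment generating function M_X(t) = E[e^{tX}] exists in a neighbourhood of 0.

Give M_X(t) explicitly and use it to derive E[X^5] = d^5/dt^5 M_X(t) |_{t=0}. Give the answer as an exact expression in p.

E[X^5] = M′′′′′(0) = -1 + 31/p - 180/p^2 + 390/p^3 - 360/p^4 + 120/p^5

M_X(t) = p/(-(1 - p)*e^(t) + 1)
M′(t) = (-p^2*e^(t) + p*e^(t))/(p^2*e^(2*t) - 2*p*e^(2*t) + 2*p*e^(t) + e^(2*t) - 2*e^(t) + 1)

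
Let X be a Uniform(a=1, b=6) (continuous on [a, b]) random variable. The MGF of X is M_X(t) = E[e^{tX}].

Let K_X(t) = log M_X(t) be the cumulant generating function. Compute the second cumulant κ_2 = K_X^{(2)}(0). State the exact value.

κ_2 = D^2[K](0) = 25/12

M_X(t) = (e^(6*t) - e^(t))/(5*t)
K_X(t) = log M_X(t) = -log(t) + log(e^(6*t) - e^(t)) - log(5)
D^2[K](t) = (-25*t^2*e^(5*t) + e^(10*t) - 2*e^(5*t) + 1)/(t^2*e^(10*t) - 2*t^2*e^(5*t) + t^2)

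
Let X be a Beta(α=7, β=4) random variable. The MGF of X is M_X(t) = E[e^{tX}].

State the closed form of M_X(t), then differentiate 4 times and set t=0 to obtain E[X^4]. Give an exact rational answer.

E[X^4] = D^4[M](0) = 30/143

M_X(t) = ₁F₁(7; 11; t)
D^4[M](t) = 30*₁F₁(11; 15; t)/143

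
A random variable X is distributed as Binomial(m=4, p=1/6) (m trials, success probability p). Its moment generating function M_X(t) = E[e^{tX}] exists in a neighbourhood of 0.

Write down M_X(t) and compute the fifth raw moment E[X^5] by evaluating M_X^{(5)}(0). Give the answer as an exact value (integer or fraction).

E[X^5] = M′′′′′(0) = 233/27

M_X(t) = (e^(t)/6 + 5/6)^4
M′(t) = e^(4*t)/324 + 5*e^(3*t)/108 + 25*e^(2*t)/108 + 125*e^(t)/324
M′′(t) = e^(4*t)/81 + 5*e^(3*t)/36 + 25*e^(2*t)/54 + 125*e^(t)/324
M′′′(t) = 4*e^(4*t)/81 + 5*e^(3*t)/12 + 25*e^(2*t)/27 + 125*e^(t)/324
M′′′′(t) = 16*e^(4*t)/81 + 5*e^(3*t)/4 + 50*e^(2*t)/27 + 125*e^(t)/324
M′′′′′(t) = 64*e^(4*t)/81 + 15*e^(3*t)/4 + 100*e^(2*t)/27 + 125*e^(t)/324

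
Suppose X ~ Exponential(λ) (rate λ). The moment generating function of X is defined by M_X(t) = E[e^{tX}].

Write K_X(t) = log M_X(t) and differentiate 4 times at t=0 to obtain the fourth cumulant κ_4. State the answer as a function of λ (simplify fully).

M_X(t) = λ/(λ - t)
K_X(t) = log M_X(t) = log(λ) - log(λ - t)
K^(4)(t) = 6/(λ^4 - 4*λ^3*t + 6*λ^2*t^2 - 4*λ*t^3 + t^4)

κ_4 = K^(4)(0) = 6/λ^4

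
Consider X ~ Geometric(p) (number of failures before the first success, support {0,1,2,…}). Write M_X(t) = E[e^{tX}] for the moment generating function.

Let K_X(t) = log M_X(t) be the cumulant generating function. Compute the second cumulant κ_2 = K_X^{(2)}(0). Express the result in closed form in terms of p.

κ_2 = K^(2)(0) = (1 - p)/p^2

M_X(t) = p/(-(1 - p)*e^(t) + 1)
K_X(t) = log M_X(t) = log(p) - log(-(1 - p)*e^(t) + 1)
K^(2)(t) = (-p*e^(t) + e^(t))/(p^2*e^(2*t) - 2*p*e^(2*t) + 2*p*e^(t) + e^(2*t) - 2*e^(t) + 1)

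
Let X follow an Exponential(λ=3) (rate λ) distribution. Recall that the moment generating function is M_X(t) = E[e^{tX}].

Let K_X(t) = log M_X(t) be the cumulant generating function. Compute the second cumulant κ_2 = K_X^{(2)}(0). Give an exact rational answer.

κ_2 = D^2[K](0) = 1/9

M_X(t) = 3/(3 - t)
K_X(t) = log M_X(t) = -log(3 - t) + log(3)
D^2[K](t) = 1/(t^2 - 6*t + 9)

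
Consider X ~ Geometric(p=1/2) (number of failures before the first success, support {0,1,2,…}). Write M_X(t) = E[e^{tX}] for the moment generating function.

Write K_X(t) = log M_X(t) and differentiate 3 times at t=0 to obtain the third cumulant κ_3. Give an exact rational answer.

M_X(t) = 1/(2*(1 - e^(t)/2))
K_X(t) = log M_X(t) = -log(1 - e^(t)/2) - log(2)
K′(t) = -e^(t)/(e^(t) - 2)
K′′(t) = 2*e^(t)/(e^(2*t) - 4*e^(t) + 4)
K′′′(t) = (-2*e^(2*t) - 4*e^(t))/(e^(3*t) - 6*e^(2*t) + 12*e^(t) - 8)

κ_3 = K′′′(0) = 6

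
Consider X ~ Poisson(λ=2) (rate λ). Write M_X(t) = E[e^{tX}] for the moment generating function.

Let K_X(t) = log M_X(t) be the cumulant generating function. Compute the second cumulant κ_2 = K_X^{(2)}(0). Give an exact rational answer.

κ_2 = K^(2)(0) = 2

M_X(t) = e^(2*e^(t) - 2)
K_X(t) = log M_X(t) = 2*e^(t) - 2
K^(2)(t) = 2*e^(t)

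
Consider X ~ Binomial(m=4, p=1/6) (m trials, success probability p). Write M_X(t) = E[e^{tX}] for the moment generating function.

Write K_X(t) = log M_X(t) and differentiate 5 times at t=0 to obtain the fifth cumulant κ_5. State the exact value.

κ_5 = K^(5)(0) = -20/81

M_X(t) = (e^(t)/6 + 5/6)^4
K_X(t) = log M_X(t) = 4*log(e^(t)/6 + 5/6)
K^(5)(t) = (-20*e^(4*t) + 1100*e^(3*t) - 5500*e^(2*t) + 2500*e^(t))/(e^(5*t) + 25*e^(4*t) + 250*e^(3*t) + 1250*e^(2*t) + 3125*e^(t) + 3125)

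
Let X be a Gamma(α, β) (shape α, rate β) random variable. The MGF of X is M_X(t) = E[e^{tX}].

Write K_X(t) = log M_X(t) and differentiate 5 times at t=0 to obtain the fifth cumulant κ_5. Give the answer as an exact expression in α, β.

M_X(t) = (β/(β - t))^α
K_X(t) = log M_X(t) = α*(log(β) - log(β - t))
K^(5)(t) = -24*α/(-β^5 + 5*β^4*t - 10*β^3*t^2 + 10*β^2*t^3 - 5*β*t^4 + t^5)

κ_5 = K^(5)(0) = 24*α/β^5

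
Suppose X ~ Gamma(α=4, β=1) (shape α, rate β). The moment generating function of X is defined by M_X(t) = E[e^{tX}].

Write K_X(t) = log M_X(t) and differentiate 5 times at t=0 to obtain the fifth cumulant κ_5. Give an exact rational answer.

κ_5 = K^(5)(0) = 96

M_X(t) = (1 - t)^(-4)
K_X(t) = log M_X(t) = -4*log(1 - t)
K^(5)(t) = -96/(t^5 - 5*t^4 + 10*t^3 - 10*t^2 + 5*t - 1)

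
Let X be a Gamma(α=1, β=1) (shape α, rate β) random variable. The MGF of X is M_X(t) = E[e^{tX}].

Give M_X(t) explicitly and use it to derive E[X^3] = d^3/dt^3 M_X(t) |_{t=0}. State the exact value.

M_X(t) = 1/(1 - t)
D^3[M](t) = 6/(t^4 - 4*t^3 + 6*t^2 - 4*t + 1)

E[X^3] = D^3[M](0) = 6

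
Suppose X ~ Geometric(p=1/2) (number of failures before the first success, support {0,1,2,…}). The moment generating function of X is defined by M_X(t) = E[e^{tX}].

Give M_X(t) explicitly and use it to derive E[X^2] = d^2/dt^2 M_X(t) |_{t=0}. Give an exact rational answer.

M_X(t) = 1/(2*(1 - e^(t)/2))
dM/dt = e^(t)/(e^(2*t) - 4*e^(t) + 4)
d^2M/dt^2 = (-e^(2*t) - 2*e^(t))/(e^(3*t) - 6*e^(2*t) + 12*e^(t) - 8)

E[X^2] = d^2M/dt^2 |_{t=0} = 3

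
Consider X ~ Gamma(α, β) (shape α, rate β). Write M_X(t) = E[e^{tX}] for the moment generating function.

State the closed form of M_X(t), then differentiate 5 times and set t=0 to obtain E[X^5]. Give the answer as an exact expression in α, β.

M_X(t) = (β/(β - t))^α
dM/dt = -α*β^α*(1/(β - t))^α/(-β + t)
d^2M/dt^2 = (α^2*β^α*(1/(β - t))^α + α*β^α*(1/(β - t))^α)/(β^2 - 2*β*t + t^2)
d^3M/dt^3 = (-α^3*β^α*(1/(β - t))^α - 3*α^2*β^α*(1/(β - t))^α - 2*α*β^α*(1/(β - t))^α)/(-β^3 + 3*β^2*t - 3*β*t^2 + t^3)
d^4M/dt^4 = (α^4*β^α*(1/(β - t))^α + 6*α^3*β^α*(1/(β - t))^α + 11*α^2*β^α*(1/(β - t))^α + 6*α*β^α*(1/(β - t))^α)/(β^4 - 4*β^3*t + 6*β^2*t^2 - 4*β*t^3 + t^4)

E[X^5] = d^5M/dt^5 |_{t=0} = α*(α^4 + 10*α^3 + 35*α^2 + 50*α + 24)/β^5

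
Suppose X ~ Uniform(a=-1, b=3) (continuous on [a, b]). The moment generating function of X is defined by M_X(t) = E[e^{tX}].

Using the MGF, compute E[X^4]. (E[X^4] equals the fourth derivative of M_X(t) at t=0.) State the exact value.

E[X^4] = D^4[M](0) = 61/5

M_X(t) = (e^(3*t) - e^(-t))/(4*t)
D^4[M](t) = (81*t^4*e^(4*t) - t^4 - 108*t^3*e^(4*t) - 4*t^3 + 108*t^2*e^(4*t) - 12*t^2 - 72*t*e^(4*t) - 24*t + 24*e^(4*t) - 24)*e^(-t)/(4*t^5)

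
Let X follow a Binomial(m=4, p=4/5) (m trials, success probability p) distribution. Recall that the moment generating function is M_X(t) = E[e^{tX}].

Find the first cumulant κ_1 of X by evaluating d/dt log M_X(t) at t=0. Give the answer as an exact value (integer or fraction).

κ_1 = D[K](0) = 16/5

M_X(t) = (4*e^(t)/5 + 1/5)^4
K_X(t) = log M_X(t) = 4*log(4*e^(t)/5 + 1/5)
D[K](t) = 16*e^(t)/(4*e^(t) + 1)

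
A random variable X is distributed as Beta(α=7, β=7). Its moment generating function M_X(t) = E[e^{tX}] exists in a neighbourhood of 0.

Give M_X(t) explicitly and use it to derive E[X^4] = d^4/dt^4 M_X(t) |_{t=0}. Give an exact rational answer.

E[X^4] = d^4M/dt^4 |_{t=0} = 3/34

M_X(t) = ₁F₁(7; 14; t)
dM/dt = ₁F₁(8; 15; t)/2
d^2M/dt^2 = 4*₁F₁(9; 16; t)/15
d^3M/dt^3 = 3*₁F₁(10; 17; t)/20
d^4M/dt^4 = 3*₁F₁(11; 18; t)/34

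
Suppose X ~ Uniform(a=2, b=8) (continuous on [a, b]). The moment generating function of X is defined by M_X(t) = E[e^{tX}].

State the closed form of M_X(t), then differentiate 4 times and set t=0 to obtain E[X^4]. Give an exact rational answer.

E[X^4] = M′′′′(0) = 5456/5

M_X(t) = (e^(8*t) - e^(2*t))/(6*t)
M′(t) = (8*t*e^(8*t) - 2*t*e^(2*t) - e^(8*t) + e^(2*t))/(6*t^2)
M′′(t) = (32*t^2*e^(8*t) - 2*t^2*e^(2*t) - 8*t*e^(8*t) + 2*t*e^(2*t) + e^(8*t) - e^(2*t))/(3*t^3)
M′′′(t) = (256*t^3*e^(8*t) - 4*t^3*e^(2*t) - 96*t^2*e^(8*t) + 6*t^2*e^(2*t) + 24*t*e^(8*t) - 6*t*e^(2*t) - 3*e^(8*t) + 3*e^(2*t))/(3*t^4)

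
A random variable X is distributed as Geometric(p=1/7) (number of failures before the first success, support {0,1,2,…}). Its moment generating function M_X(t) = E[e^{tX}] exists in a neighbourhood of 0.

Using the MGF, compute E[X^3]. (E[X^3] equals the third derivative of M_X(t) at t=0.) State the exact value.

E[X^3] = D^3[M](0) = 1518

M_X(t) = 1/(7*(1 - 6*e^(t)/7))
D^3[M](t) = (216*e^(3*t) + 1008*e^(2*t) + 294*e^(t))/(1296*e^(4*t) - 6048*e^(3*t) + 10584*e^(2*t) - 8232*e^(t) + 2401)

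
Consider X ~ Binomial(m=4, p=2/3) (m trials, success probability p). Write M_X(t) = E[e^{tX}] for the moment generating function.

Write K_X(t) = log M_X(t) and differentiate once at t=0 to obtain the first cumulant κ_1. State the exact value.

κ_1 = dK/dt |_{t=0} = 8/3

M_X(t) = (2*e^(t)/3 + 1/3)^4
K_X(t) = log M_X(t) = 4*log(2*e^(t)/3 + 1/3)
dK/dt = 8*e^(t)/(2*e^(t) + 1)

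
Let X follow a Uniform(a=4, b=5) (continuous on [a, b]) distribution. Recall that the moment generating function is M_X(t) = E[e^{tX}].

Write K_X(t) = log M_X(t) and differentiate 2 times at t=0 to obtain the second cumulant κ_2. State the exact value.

κ_2 = K′′(0) = 1/12

M_X(t) = (e^(5*t) - e^(4*t))/t
K_X(t) = log M_X(t) = -log(t) + log(e^(5*t) - e^(4*t))
K′(t) = (5*t*e^(t) - 4*t - e^(t) + 1)/(t*e^(t) - t)
K′′(t) = (-t^2*e^(t) + e^(2*t) - 2*e^(t) + 1)/(t^2*e^(2*t) - 2*t^2*e^(t) + t^2)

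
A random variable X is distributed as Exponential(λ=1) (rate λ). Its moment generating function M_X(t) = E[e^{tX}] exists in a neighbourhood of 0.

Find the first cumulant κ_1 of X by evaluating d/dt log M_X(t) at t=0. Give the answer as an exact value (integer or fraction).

M_X(t) = 1/(1 - t)
K_X(t) = log M_X(t) = -log(1 - t)
K′(t) = -1/(t - 1)

κ_1 = K′(0) = 1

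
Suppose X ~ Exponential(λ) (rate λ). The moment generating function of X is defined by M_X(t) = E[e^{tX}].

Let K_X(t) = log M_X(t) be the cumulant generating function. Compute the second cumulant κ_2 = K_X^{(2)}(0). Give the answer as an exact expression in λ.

κ_2 = d^2K/dt^2 |_{t=0} = λ^(-2)

M_X(t) = λ/(λ - t)
K_X(t) = log M_X(t) = log(λ) - log(λ - t)
dK/dt = -1/(-λ + t)
d^2K/dt^2 = 1/(λ^2 - 2*λ*t + t^2)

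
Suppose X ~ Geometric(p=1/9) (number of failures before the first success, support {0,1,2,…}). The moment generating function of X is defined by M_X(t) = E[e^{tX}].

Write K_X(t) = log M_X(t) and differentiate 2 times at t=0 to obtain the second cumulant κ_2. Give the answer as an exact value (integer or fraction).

M_X(t) = 1/(9*(1 - 8*e^(t)/9))
K_X(t) = log M_X(t) = -log(1 - 8*e^(t)/9) - 2*log(3)
K′(t) = -8*e^(t)/(8*e^(t) - 9)
K′′(t) = 72*e^(t)/(64*e^(2*t) - 144*e^(t) + 81)

κ_2 = K′′(0) = 72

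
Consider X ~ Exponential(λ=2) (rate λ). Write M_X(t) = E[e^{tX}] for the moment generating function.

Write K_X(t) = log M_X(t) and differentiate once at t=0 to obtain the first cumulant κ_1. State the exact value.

M_X(t) = 2/(2 - t)
K_X(t) = log M_X(t) = -log(2 - t) + log(2)
K′(t) = -1/(t - 2)

κ_1 = K′(0) = 1/2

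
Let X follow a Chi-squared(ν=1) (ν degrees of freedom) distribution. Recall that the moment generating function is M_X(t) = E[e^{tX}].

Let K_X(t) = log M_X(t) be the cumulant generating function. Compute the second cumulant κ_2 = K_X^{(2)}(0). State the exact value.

M_X(t) = 1/√(1 - 2*t)
K_X(t) = log M_X(t) = -log(1 - 2*t)/2
D^2[K](t) = 2/(4*t^2 - 4*t + 1)

κ_2 = D^2[K](0) = 2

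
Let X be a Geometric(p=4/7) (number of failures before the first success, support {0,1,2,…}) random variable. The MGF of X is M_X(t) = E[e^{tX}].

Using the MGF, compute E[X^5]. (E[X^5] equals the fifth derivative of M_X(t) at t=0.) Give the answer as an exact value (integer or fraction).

M_X(t) = 4/(7*(1 - 3*e^(t)/7))
dM/dt = 12*e^(t)/(9*e^(2*t) - 42*e^(t) + 49)
d^2M/dt^2 = (-36*e^(2*t) - 84*e^(t))/(27*e^(3*t) - 189*e^(2*t) + 441*e^(t) - 343)
d^3M/dt^3 = (108*e^(3*t) + 1008*e^(2*t) + 588*e^(t))/(81*e^(4*t) - 756*e^(3*t) + 2646*e^(2*t) - 4116*e^(t) + 2401)
d^4M/dt^4 = (-324*e^(4*t) - 8316*e^(3*t) - 19404*e^(2*t) - 4116*e^(t))/(243*e^(5*t) - 2835*e^(4*t) + 13230*e^(3*t) - 30870*e^(2*t) + 36015*e^(t) - 16807)

E[X^5] = d^5M/dt^5 |_{t=0} = 23721/128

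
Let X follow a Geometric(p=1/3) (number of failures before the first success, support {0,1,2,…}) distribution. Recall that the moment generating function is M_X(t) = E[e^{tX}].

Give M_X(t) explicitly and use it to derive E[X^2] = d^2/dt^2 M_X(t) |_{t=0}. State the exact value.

E[X^2] = d^2M/dt^2 |_{t=0} = 10

M_X(t) = 1/(3*(1 - 2*e^(t)/3))
dM/dt = 2*e^(t)/(4*e^(2*t) - 12*e^(t) + 9)
d^2M/dt^2 = (-4*e^(2*t) - 6*e^(t))/(8*e^(3*t) - 36*e^(2*t) + 54*e^(t) - 27)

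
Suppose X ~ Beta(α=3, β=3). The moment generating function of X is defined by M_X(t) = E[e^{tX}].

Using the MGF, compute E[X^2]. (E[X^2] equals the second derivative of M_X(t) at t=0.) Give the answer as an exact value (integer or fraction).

M_X(t) = ₁F₁(3; 6; t)
dM/dt = ₁F₁(4; 7; t)/2
d^2M/dt^2 = 2*₁F₁(5; 8; t)/7

E[X^2] = d^2M/dt^2 |_{t=0} = 2/7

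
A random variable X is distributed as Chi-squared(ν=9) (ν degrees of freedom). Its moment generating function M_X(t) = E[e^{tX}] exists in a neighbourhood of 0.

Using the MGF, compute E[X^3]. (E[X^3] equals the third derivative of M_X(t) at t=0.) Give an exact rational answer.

M_X(t) = (1 - 2*t)^(-9/2)

E[X^3] = M^(3)(0) = 1287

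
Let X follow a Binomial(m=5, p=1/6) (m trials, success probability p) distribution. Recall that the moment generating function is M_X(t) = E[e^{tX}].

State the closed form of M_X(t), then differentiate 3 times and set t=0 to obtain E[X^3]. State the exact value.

E[X^3] = M′′′(0) = 25/9

M_X(t) = (e^(t)/6 + 5/6)^5
M′(t) = 5*e^(5*t)/7776 + 25*e^(4*t)/1944 + 125*e^(3*t)/1296 + 625*e^(2*t)/1944 + 3125*e^(t)/7776
M′′(t) = 25*e^(5*t)/7776 + 25*e^(4*t)/486 + 125*e^(3*t)/432 + 625*e^(2*t)/972 + 3125*e^(t)/7776
M′′′(t) = 125*e^(5*t)/7776 + 50*e^(4*t)/243 + 125*e^(3*t)/144 + 625*e^(2*t)/486 + 3125*e^(t)/7776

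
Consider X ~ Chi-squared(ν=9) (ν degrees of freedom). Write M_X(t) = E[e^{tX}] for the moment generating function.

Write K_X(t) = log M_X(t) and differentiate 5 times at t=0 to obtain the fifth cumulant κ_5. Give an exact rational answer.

M_X(t) = (1 - 2*t)^(-9/2)
K_X(t) = log M_X(t) = -9*log(1 - 2*t)/2
D^5[K](t) = -3456/(32*t^5 - 80*t^4 + 80*t^3 - 40*t^2 + 10*t - 1)

κ_5 = D^5[K](0) = 3456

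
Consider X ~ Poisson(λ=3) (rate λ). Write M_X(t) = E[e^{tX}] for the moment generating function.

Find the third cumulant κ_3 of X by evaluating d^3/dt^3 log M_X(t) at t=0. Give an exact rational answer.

M_X(t) = e^(3*e^(t) - 3)
K_X(t) = log M_X(t) = 3*e^(t) - 3
K′(t) = 3*e^(t)
K′′(t) = 3*e^(t)
K′′′(t) = 3*e^(t)

κ_3 = K′′′(0) = 3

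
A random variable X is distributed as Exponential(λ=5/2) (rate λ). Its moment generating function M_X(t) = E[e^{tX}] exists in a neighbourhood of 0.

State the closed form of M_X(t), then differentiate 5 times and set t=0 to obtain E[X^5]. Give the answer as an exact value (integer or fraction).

M_X(t) = 5/(2*(5/2 - t))
M′(t) = 10/(4*t^2 - 20*t + 25)
M′′(t) = -40/(8*t^3 - 60*t^2 + 150*t - 125)
M′′′(t) = 240/(16*t^4 - 160*t^3 + 600*t^2 - 1000*t + 625)
M′′′′(t) = -1920/(32*t^5 - 400*t^4 + 2000*t^3 - 5000*t^2 + 6250*t - 3125)
M′′′′′(t) = 19200/(64*t^6 - 960*t^5 + 6000*t^4 - 20000*t^3 + 37500*t^2 - 37500*t + 15625)

E[X^5] = M′′′′′(0) = 768/625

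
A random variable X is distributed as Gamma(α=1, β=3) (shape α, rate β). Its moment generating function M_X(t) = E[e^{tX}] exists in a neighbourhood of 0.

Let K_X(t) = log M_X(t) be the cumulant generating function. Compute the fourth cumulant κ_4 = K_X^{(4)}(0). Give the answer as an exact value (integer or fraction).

M_X(t) = 3/(3 - t)
K_X(t) = log M_X(t) = -log(3 - t) + log(3)
D^4[K](t) = 6/(t^4 - 12*t^3 + 54*t^2 - 108*t + 81)

κ_4 = D^4[K](0) = 2/27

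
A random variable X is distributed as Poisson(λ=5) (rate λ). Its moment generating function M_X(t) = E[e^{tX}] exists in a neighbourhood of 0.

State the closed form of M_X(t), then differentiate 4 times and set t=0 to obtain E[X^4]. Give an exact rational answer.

E[X^4] = d^4M/dt^4 |_{t=0} = 1555

M_X(t) = e^(5*e^(t) - 5)
dM/dt = 5*e^(-5)*e^(t)*e^(5*e^(t))
d^2M/dt^2 = (25*e^(2*t)*e^(5*e^(t)) + 5*e^(t)*e^(5*e^(t)))*e^(-5)
d^3M/dt^3 = (125*e^(3*t)*e^(5*e^(t)) + 75*e^(2*t)*e^(5*e^(t)) + 5*e^(t)*e^(5*e^(t)))*e^(-5)
d^4M/dt^4 = (625*e^(4*t)*e^(5*e^(t)) + 750*e^(3*t)*e^(5*e^(t)) + 175*e^(2*t)*e^(5*e^(t)) + 5*e^(t)*e^(5*e^(t)))*e^(-5)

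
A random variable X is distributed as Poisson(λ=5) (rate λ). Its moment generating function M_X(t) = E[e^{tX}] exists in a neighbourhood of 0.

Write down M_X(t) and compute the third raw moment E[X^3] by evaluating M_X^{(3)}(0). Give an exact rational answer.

E[X^3] = M′′′(0) = 205

M_X(t) = e^(5*e^(t) - 5)
M′(t) = 5*e^(-5)*e^(t)*e^(5*e^(t))
M′′(t) = (25*e^(2*t)*e^(5*e^(t)) + 5*e^(t)*e^(5*e^(t)))*e^(-5)
M′′′(t) = (125*e^(3*t)*e^(5*e^(t)) + 75*e^(2*t)*e^(5*e^(t)) + 5*e^(t)*e^(5*e^(t)))*e^(-5)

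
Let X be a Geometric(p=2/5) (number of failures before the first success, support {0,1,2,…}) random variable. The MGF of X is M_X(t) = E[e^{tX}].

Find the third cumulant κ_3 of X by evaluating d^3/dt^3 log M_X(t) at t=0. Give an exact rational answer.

M_X(t) = 2/(5*(1 - 3*e^(t)/5))
K_X(t) = log M_X(t) = -log(1 - 3*e^(t)/5) - log(5) + log(2)
K^(3)(t) = (-45*e^(2*t) - 75*e^(t))/(27*e^(3*t) - 135*e^(2*t) + 225*e^(t) - 125)

κ_3 = K^(3)(0) = 15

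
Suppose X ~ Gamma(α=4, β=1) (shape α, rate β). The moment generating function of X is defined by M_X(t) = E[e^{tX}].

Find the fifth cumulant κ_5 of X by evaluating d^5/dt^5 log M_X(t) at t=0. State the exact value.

κ_5 = d^5K/dt^5 |_{t=0} = 96

M_X(t) = (1 - t)^(-4)
K_X(t) = log M_X(t) = -4*log(1 - t)
dK/dt = -4/(t - 1)
d^2K/dt^2 = 4/(t^2 - 2*t + 1)
d^3K/dt^3 = -8/(t^3 - 3*t^2 + 3*t - 1)
d^4K/dt^4 = 24/(t^4 - 4*t^3 + 6*t^2 - 4*t + 1)
d^5K/dt^5 = -96/(t^5 - 5*t^4 + 10*t^3 - 10*t^2 + 5*t - 1)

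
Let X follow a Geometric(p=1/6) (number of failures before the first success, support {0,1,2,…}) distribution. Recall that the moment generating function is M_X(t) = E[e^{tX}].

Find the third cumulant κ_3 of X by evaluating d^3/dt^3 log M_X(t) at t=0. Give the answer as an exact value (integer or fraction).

κ_3 = D^3[K](0) = 330

M_X(t) = 1/(6*(1 - 5*e^(t)/6))
K_X(t) = log M_X(t) = -log(1 - 5*e^(t)/6) - log(6)
D^3[K](t) = (-150*e^(2*t) - 180*e^(t))/(125*e^(3*t) - 450*e^(2*t) + 540*e^(t) - 216)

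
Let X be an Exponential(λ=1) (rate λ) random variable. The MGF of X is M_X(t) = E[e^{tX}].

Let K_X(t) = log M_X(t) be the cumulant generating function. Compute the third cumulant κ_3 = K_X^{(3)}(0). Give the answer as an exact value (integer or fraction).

M_X(t) = 1/(1 - t)
K_X(t) = log M_X(t) = -log(1 - t)
D^3[K](t) = -2/(t^3 - 3*t^2 + 3*t - 1)

κ_3 = D^3[K](0) = 2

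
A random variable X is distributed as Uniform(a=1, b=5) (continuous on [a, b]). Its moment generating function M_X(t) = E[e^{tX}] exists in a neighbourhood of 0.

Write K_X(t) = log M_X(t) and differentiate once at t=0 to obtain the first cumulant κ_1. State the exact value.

M_X(t) = (e^(5*t) - e^(t))/(4*t)
K_X(t) = log M_X(t) = -log(t) + log(e^(5*t) - e^(t)) - 2*log(2)
K′(t) = (5*t*e^(4*t) - t - e^(4*t) + 1)/(t*e^(4*t) - t)

κ_1 = K′(0) = 3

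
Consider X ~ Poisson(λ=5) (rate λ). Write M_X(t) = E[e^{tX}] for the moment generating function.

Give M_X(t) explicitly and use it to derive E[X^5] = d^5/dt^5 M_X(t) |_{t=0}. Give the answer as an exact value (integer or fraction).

M_X(t) = e^(5*e^(t) - 5)
dM/dt = 5*e^(-5)*e^(t)*e^(5*e^(t))
d^2M/dt^2 = (25*e^(2*t)*e^(5*e^(t)) + 5*e^(t)*e^(5*e^(t)))*e^(-5)
d^3M/dt^3 = (125*e^(3*t)*e^(5*e^(t)) + 75*e^(2*t)*e^(5*e^(t)) + 5*e^(t)*e^(5*e^(t)))*e^(-5)
d^4M/dt^4 = (625*e^(4*t)*e^(5*e^(t)) + 750*e^(3*t)*e^(5*e^(t)) + 175*e^(2*t)*e^(5*e^(t)) + 5*e^(t)*e^(5*e^(t)))*e^(-5)
d^5M/dt^5 = (3125*e^(5*t)*e^(5*e^(t)) + 6250*e^(4*t)*e^(5*e^(t)) + 3125*e^(3*t)*e^(5*e^(t)) + 375*e^(2*t)*e^(5*e^(t)) + 5*e^(t)*e^(5*e^(t)))*e^(-5)

E[X^5] = d^5M/dt^5 |_{t=0} = 12880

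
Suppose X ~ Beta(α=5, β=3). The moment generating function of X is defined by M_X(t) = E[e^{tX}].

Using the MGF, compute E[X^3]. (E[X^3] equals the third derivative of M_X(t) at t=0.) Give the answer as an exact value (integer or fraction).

M_X(t) = ₁F₁(5; 8; t)
D^3[M](t) = 7*₁F₁(8; 11; t)/24

E[X^3] = D^3[M](0) = 7/24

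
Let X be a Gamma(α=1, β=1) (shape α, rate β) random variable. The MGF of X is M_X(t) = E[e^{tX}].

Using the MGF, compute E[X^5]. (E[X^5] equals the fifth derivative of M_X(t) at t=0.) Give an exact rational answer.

E[X^5] = M^(5)(0) = 120

M_X(t) = 1/(1 - t)
M^(5)(t) = 120/(t^6 - 6*t^5 + 15*t^4 - 20*t^3 + 15*t^2 - 6*t + 1)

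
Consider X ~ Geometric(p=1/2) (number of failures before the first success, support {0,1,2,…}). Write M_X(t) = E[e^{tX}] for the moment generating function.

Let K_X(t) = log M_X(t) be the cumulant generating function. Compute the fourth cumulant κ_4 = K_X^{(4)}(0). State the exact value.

M_X(t) = 1/(2*(1 - e^(t)/2))
K_X(t) = log M_X(t) = -log(1 - e^(t)/2) - log(2)
D^4[K](t) = (2*e^(3*t) + 16*e^(2*t) + 8*e^(t))/(e^(4*t) - 8*e^(3*t) + 24*e^(2*t) - 32*e^(t) + 16)

κ_4 = D^4[K](0) = 26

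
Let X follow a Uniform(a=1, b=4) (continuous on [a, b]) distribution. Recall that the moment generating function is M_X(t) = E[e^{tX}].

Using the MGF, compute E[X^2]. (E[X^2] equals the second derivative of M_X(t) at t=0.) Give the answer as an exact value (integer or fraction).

E[X^2] = D^2[M](0) = 7

M_X(t) = (e^(4*t) - e^(t))/(3*t)
D^2[M](t) = (16*t^2*e^(4*t) - t^2*e^(t) - 8*t*e^(4*t) + 2*t*e^(t) + 2*e^(4*t) - 2*e^(t))/(3*t^3)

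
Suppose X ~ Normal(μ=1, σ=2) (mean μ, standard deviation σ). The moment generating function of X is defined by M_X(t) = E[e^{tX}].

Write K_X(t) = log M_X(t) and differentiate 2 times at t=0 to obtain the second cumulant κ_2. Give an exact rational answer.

κ_2 = K^(2)(0) = 4

M_X(t) = e^(2*t^2 + t)
K_X(t) = log M_X(t) = 2*t^2 + t
K^(2)(t) = 4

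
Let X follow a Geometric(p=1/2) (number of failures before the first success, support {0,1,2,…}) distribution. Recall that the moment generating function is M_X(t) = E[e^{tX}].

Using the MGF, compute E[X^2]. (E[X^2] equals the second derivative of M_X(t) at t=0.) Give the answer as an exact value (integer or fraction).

E[X^2] = d^2M/dt^2 |_{t=0} = 3

M_X(t) = 1/(2*(1 - e^(t)/2))
dM/dt = e^(t)/(e^(2*t) - 4*e^(t) + 4)
d^2M/dt^2 = (-e^(2*t) - 2*e^(t))/(e^(3*t) - 6*e^(2*t) + 12*e^(t) - 8)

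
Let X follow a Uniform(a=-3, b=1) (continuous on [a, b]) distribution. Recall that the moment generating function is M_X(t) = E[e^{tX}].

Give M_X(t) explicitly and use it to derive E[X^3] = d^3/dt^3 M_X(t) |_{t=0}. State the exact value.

E[X^3] = M^(3)(0) = -5

M_X(t) = (e^(t) - e^(-3*t))/(4*t)
M^(3)(t) = (t^3*e^(4*t) + 27*t^3 - 3*t^2*e^(4*t) + 27*t^2 + 6*t*e^(4*t) + 18*t - 6*e^(4*t) + 6)*e^(-3*t)/(4*t^4)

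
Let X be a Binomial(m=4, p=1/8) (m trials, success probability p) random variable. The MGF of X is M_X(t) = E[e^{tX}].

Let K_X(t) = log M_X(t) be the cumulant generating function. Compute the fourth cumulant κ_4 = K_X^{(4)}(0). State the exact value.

M_X(t) = (e^(t)/8 + 7/8)^4
K_X(t) = log M_X(t) = 4*log(e^(t)/8 + 7/8)
K′(t) = 4*e^(t)/(e^(t) + 7)
K′′(t) = 28*e^(t)/(e^(2*t) + 14*e^(t) + 49)
K′′′(t) = (-28*e^(2*t) + 196*e^(t))/(e^(3*t) + 21*e^(2*t) + 147*e^(t) + 343)
K′′′′(t) = (28*e^(3*t) - 784*e^(2*t) + 1372*e^(t))/(e^(4*t) + 28*e^(3*t) + 294*e^(2*t) + 1372*e^(t) + 2401)

κ_4 = K′′′′(0) = 77/512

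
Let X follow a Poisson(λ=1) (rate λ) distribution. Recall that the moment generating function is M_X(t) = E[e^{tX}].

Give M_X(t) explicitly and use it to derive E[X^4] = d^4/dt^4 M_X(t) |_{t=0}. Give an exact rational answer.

M_X(t) = e^(e^(t) - 1)
dM/dt = e^(-1)*e^(t)*e^(e^(t))
d^2M/dt^2 = (e^(2*t)*e^(e^(t)) + e^(t)*e^(e^(t)))*e^(-1)
d^3M/dt^3 = (e^(3*t)*e^(e^(t)) + 3*e^(2*t)*e^(e^(t)) + e^(t)*e^(e^(t)))*e^(-1)
d^4M/dt^4 = (e^(4*t)*e^(e^(t)) + 6*e^(3*t)*e^(e^(t)) + 7*e^(2*t)*e^(e^(t)) + e^(t)*e^(e^(t)))*e^(-1)

E[X^4] = d^4M/dt^4 |_{t=0} = 15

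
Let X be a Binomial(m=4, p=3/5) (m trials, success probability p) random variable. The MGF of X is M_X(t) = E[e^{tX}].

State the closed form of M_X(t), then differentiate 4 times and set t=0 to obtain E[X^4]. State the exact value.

E[X^4] = M′′′′(0) = 41784/625

M_X(t) = (3*e^(t)/5 + 2/5)^4
M′(t) = 324*e^(4*t)/625 + 648*e^(3*t)/625 + 432*e^(2*t)/625 + 96*e^(t)/625
M′′(t) = 1296*e^(4*t)/625 + 1944*e^(3*t)/625 + 864*e^(2*t)/625 + 96*e^(t)/625
M′′′(t) = 5184*e^(4*t)/625 + 5832*e^(3*t)/625 + 1728*e^(2*t)/625 + 96*e^(t)/625
M′′′′(t) = 20736*e^(4*t)/625 + 17496*e^(3*t)/625 + 3456*e^(2*t)/625 + 96*e^(t)/625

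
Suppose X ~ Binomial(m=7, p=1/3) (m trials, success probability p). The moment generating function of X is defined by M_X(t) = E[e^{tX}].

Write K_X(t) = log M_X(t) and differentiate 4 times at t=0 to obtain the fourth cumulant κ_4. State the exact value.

κ_4 = D^4[K](0) = -14/27

M_X(t) = (e^(t)/3 + 2/3)^7
K_X(t) = log M_X(t) = 7*log(e^(t)/3 + 2/3)
D^4[K](t) = (14*e^(3*t) - 112*e^(2*t) + 56*e^(t))/(e^(4*t) + 8*e^(3*t) + 24*e^(2*t) + 32*e^(t) + 16)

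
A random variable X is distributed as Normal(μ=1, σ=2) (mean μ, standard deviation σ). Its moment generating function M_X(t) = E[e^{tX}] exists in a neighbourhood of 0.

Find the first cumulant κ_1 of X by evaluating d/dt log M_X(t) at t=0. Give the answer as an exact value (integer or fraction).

M_X(t) = e^(2*t^2 + t)
K_X(t) = log M_X(t) = 2*t^2 + t
K^(1)(t) = 4*t + 1

κ_1 = K^(1)(0) = 1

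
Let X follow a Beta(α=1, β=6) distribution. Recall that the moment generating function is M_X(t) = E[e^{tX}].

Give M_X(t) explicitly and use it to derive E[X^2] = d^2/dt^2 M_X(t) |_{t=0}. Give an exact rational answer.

E[X^2] = D^2[M](0) = 1/28

M_X(t) = ₁F₁(1; 7; t)
D^2[M](t) = ₁F₁(3; 9; t)/28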